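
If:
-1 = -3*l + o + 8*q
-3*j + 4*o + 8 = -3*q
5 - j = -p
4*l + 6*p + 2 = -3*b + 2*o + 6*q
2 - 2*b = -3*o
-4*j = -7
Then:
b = -428/43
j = 7/4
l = 921/43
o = -314/43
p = -13/4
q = 1517/172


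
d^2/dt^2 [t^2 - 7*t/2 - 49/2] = 2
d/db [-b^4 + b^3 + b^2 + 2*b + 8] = -4*b^3 + 3*b^2 + 2*b + 2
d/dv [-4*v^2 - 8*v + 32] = -8*v - 8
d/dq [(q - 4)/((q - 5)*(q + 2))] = (-q^2 + 8*q - 22)/(q^4 - 6*q^3 - 11*q^2 + 60*q + 100)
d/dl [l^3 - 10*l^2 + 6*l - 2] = 3*l^2 - 20*l + 6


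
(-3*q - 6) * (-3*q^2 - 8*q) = 9*q^3 + 42*q^2 + 48*q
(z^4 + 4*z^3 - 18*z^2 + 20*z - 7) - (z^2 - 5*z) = z^4 + 4*z^3 - 19*z^2 + 25*z - 7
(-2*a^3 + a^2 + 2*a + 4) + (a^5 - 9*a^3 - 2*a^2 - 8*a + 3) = a^5 - 11*a^3 - a^2 - 6*a + 7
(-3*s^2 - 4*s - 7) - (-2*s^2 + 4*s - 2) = -s^2 - 8*s - 5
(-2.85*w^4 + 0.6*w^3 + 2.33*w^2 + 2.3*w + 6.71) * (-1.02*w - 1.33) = 2.907*w^5 + 3.1785*w^4 - 3.1746*w^3 - 5.4449*w^2 - 9.9032*w - 8.9243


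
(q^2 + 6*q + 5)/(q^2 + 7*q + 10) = (q + 1)/(q + 2)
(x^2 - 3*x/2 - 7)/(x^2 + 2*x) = (x - 7/2)/x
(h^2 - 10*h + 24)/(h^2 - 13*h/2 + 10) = 2*(h - 6)/(2*h - 5)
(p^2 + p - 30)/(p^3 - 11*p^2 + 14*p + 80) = (p + 6)/(p^2 - 6*p - 16)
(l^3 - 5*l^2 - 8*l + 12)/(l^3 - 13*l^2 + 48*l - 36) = (l + 2)/(l - 6)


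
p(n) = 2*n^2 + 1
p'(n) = 4*n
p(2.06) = 9.49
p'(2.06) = 8.24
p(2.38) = 12.33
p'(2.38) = 9.52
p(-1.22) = 3.98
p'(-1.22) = -4.88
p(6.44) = 83.95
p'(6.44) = 25.76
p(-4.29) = 37.81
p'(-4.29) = -17.16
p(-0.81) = 2.31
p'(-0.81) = -3.24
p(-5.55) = 62.60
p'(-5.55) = -22.20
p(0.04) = 1.00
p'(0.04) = 0.16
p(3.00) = 19.00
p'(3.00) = 12.00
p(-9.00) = 163.00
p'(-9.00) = -36.00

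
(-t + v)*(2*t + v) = -2*t^2 + t*v + v^2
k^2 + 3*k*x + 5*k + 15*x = (k + 5)*(k + 3*x)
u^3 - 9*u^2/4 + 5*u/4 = u*(u - 5/4)*(u - 1)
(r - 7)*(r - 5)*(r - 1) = r^3 - 13*r^2 + 47*r - 35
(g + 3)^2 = g^2 + 6*g + 9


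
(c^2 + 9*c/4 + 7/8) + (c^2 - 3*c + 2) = 2*c^2 - 3*c/4 + 23/8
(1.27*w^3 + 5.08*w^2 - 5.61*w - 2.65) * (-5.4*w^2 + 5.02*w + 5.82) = -6.858*w^5 - 21.0566*w^4 + 63.187*w^3 + 15.7134*w^2 - 45.9532*w - 15.423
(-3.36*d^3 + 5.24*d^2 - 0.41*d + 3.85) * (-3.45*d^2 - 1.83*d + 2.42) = 11.592*d^5 - 11.9292*d^4 - 16.3059*d^3 + 0.148599999999998*d^2 - 8.0377*d + 9.317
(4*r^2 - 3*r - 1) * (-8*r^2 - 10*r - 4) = -32*r^4 - 16*r^3 + 22*r^2 + 22*r + 4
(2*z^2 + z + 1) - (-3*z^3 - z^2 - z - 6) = 3*z^3 + 3*z^2 + 2*z + 7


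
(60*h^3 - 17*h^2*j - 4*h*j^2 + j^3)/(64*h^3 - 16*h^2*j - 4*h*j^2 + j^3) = (15*h^2 - 8*h*j + j^2)/(16*h^2 - 8*h*j + j^2)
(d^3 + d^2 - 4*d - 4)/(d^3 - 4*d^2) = (d^3 + d^2 - 4*d - 4)/(d^2*(d - 4))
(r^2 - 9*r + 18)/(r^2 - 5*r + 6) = (r - 6)/(r - 2)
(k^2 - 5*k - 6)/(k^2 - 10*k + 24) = (k + 1)/(k - 4)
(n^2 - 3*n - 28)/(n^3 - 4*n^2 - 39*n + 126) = (n + 4)/(n^2 + 3*n - 18)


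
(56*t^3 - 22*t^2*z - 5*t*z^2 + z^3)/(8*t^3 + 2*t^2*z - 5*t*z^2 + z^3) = (-28*t^2 - 3*t*z + z^2)/(-4*t^2 - 3*t*z + z^2)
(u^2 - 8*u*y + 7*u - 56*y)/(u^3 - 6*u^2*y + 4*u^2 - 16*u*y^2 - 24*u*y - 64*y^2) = (u + 7)/(u^2 + 2*u*y + 4*u + 8*y)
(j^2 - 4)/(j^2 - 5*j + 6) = (j + 2)/(j - 3)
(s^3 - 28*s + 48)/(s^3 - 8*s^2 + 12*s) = (s^2 + 2*s - 24)/(s*(s - 6))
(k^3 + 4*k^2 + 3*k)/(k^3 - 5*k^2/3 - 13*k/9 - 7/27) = 27*k*(k^2 + 4*k + 3)/(27*k^3 - 45*k^2 - 39*k - 7)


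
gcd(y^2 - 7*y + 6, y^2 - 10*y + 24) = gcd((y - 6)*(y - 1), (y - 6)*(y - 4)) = y - 6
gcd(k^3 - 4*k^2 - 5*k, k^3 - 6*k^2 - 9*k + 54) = 1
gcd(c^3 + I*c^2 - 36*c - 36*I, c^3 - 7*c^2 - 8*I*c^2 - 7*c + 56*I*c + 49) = 1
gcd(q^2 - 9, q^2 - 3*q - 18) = q + 3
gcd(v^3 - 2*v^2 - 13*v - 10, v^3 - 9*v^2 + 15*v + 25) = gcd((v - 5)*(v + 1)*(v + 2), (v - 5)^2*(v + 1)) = v^2 - 4*v - 5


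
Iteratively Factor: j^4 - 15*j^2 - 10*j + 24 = (j + 2)*(j^3 - 2*j^2 - 11*j + 12) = (j + 2)*(j + 3)*(j^2 - 5*j + 4) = (j - 1)*(j + 2)*(j + 3)*(j - 4)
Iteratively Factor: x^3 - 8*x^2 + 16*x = (x)*(x^2 - 8*x + 16) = x*(x - 4)*(x - 4)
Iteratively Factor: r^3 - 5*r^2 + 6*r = (r)*(r^2 - 5*r + 6) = r*(r - 3)*(r - 2)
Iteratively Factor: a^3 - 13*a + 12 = (a - 3)*(a^2 + 3*a - 4) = (a - 3)*(a - 1)*(a + 4)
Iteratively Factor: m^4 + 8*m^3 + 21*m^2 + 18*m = (m + 3)*(m^3 + 5*m^2 + 6*m) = m*(m + 3)*(m^2 + 5*m + 6) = m*(m + 3)^2*(m + 2)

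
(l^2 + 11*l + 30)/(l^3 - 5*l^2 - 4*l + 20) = (l^2 + 11*l + 30)/(l^3 - 5*l^2 - 4*l + 20)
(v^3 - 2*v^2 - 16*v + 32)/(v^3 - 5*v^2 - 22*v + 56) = (v - 4)/(v - 7)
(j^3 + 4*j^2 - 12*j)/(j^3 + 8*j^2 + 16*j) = (j^2 + 4*j - 12)/(j^2 + 8*j + 16)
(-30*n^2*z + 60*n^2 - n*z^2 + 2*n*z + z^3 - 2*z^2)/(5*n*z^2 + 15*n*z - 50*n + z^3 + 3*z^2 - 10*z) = (-6*n + z)/(z + 5)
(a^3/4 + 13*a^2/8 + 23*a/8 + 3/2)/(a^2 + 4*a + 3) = (2*a^2 + 11*a + 12)/(8*(a + 3))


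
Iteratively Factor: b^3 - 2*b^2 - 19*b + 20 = (b + 4)*(b^2 - 6*b + 5) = (b - 1)*(b + 4)*(b - 5)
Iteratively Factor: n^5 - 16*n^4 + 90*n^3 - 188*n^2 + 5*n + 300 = (n - 3)*(n^4 - 13*n^3 + 51*n^2 - 35*n - 100) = (n - 3)*(n + 1)*(n^3 - 14*n^2 + 65*n - 100) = (n - 5)*(n - 3)*(n + 1)*(n^2 - 9*n + 20) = (n - 5)*(n - 4)*(n - 3)*(n + 1)*(n - 5)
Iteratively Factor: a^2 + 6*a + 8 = (a + 4)*(a + 2)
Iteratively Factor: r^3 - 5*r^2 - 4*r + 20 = (r - 2)*(r^2 - 3*r - 10) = (r - 2)*(r + 2)*(r - 5)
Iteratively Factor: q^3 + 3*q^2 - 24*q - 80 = (q - 5)*(q^2 + 8*q + 16) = (q - 5)*(q + 4)*(q + 4)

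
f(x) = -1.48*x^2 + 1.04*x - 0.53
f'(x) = 1.04 - 2.96*x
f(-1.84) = -7.45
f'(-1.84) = 6.49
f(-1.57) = -5.81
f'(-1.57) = 5.69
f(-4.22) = -31.28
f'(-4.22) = 13.53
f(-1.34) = -4.58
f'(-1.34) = 5.01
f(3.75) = -17.44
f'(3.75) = -10.06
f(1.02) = -1.01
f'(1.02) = -1.98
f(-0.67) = -1.89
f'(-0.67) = 3.02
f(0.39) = -0.35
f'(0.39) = -0.11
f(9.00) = -111.05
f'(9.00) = -25.60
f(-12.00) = -226.13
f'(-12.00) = 36.56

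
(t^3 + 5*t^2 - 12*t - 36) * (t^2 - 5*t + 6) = t^5 - 31*t^3 + 54*t^2 + 108*t - 216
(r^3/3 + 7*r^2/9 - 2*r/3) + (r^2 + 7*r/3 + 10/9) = r^3/3 + 16*r^2/9 + 5*r/3 + 10/9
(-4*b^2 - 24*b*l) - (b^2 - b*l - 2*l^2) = -5*b^2 - 23*b*l + 2*l^2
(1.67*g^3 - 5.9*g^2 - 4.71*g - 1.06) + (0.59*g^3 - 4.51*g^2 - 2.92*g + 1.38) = 2.26*g^3 - 10.41*g^2 - 7.63*g + 0.32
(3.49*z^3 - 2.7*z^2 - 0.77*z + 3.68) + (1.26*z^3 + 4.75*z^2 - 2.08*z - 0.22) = 4.75*z^3 + 2.05*z^2 - 2.85*z + 3.46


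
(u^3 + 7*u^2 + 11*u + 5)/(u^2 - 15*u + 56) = (u^3 + 7*u^2 + 11*u + 5)/(u^2 - 15*u + 56)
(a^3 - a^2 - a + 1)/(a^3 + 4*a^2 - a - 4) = (a - 1)/(a + 4)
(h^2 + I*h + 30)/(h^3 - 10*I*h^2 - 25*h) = (h + 6*I)/(h*(h - 5*I))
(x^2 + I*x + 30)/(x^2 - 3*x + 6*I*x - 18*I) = (x - 5*I)/(x - 3)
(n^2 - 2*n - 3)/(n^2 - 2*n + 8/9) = 9*(n^2 - 2*n - 3)/(9*n^2 - 18*n + 8)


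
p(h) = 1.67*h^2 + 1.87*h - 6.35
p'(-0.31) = 0.83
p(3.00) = 14.29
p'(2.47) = 10.12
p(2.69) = 10.76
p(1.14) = -2.05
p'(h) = 3.34*h + 1.87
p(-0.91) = -6.67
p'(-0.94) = -1.27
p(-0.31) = -6.77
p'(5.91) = 21.61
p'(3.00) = 11.89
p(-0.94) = -6.63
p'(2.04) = 8.68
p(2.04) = 4.41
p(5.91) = 63.03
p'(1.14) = 5.68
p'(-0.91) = -1.17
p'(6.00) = 21.91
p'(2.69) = 10.85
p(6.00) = 64.99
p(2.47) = 8.46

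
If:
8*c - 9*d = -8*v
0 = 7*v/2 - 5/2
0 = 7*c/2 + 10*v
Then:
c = -100/49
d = -520/441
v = 5/7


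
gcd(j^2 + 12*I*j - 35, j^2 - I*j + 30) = j + 5*I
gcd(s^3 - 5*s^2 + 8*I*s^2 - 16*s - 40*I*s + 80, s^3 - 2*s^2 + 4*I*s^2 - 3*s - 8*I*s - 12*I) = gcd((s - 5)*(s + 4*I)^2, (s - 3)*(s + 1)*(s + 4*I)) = s + 4*I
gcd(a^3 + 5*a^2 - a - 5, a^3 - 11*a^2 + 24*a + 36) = a + 1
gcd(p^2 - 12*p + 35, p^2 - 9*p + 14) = p - 7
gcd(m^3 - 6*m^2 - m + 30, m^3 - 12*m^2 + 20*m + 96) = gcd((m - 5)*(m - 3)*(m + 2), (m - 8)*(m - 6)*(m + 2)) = m + 2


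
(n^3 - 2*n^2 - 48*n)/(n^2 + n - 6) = n*(n^2 - 2*n - 48)/(n^2 + n - 6)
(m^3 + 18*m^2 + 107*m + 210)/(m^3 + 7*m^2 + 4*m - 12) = (m^2 + 12*m + 35)/(m^2 + m - 2)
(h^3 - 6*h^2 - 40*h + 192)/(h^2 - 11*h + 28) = (h^2 - 2*h - 48)/(h - 7)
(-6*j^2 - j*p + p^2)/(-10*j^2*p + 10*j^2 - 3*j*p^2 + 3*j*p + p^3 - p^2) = (-3*j + p)/(-5*j*p + 5*j + p^2 - p)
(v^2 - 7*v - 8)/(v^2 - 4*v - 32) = (v + 1)/(v + 4)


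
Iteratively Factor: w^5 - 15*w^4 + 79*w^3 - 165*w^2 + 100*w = (w - 4)*(w^4 - 11*w^3 + 35*w^2 - 25*w) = (w - 5)*(w - 4)*(w^3 - 6*w^2 + 5*w) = w*(w - 5)*(w - 4)*(w^2 - 6*w + 5) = w*(w - 5)*(w - 4)*(w - 1)*(w - 5)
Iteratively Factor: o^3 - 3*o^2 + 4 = (o - 2)*(o^2 - o - 2) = (o - 2)^2*(o + 1)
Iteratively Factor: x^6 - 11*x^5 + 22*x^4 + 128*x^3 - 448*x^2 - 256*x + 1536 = (x + 3)*(x^5 - 14*x^4 + 64*x^3 - 64*x^2 - 256*x + 512) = (x - 4)*(x + 3)*(x^4 - 10*x^3 + 24*x^2 + 32*x - 128) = (x - 4)^2*(x + 3)*(x^3 - 6*x^2 + 32) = (x - 4)^3*(x + 3)*(x^2 - 2*x - 8) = (x - 4)^3*(x + 2)*(x + 3)*(x - 4)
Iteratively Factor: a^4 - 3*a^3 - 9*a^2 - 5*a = (a)*(a^3 - 3*a^2 - 9*a - 5) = a*(a + 1)*(a^2 - 4*a - 5) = a*(a - 5)*(a + 1)*(a + 1)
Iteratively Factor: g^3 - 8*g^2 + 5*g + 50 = (g - 5)*(g^2 - 3*g - 10) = (g - 5)^2*(g + 2)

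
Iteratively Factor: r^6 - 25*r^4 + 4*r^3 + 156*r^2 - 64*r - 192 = (r - 4)*(r^5 + 4*r^4 - 9*r^3 - 32*r^2 + 28*r + 48) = (r - 4)*(r + 1)*(r^4 + 3*r^3 - 12*r^2 - 20*r + 48) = (r - 4)*(r - 2)*(r + 1)*(r^3 + 5*r^2 - 2*r - 24) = (r - 4)*(r - 2)^2*(r + 1)*(r^2 + 7*r + 12) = (r - 4)*(r - 2)^2*(r + 1)*(r + 4)*(r + 3)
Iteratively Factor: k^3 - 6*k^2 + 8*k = (k - 2)*(k^2 - 4*k) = (k - 4)*(k - 2)*(k)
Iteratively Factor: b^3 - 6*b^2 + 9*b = (b - 3)*(b^2 - 3*b) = b*(b - 3)*(b - 3)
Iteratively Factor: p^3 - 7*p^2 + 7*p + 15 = (p + 1)*(p^2 - 8*p + 15) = (p - 5)*(p + 1)*(p - 3)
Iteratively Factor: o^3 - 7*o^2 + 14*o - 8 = (o - 4)*(o^2 - 3*o + 2) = (o - 4)*(o - 2)*(o - 1)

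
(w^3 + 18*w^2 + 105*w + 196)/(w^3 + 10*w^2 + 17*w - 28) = (w + 7)/(w - 1)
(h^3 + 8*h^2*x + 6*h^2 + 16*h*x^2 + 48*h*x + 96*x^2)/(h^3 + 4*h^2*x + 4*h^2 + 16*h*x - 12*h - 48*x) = (h + 4*x)/(h - 2)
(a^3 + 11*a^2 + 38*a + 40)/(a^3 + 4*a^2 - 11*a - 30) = (a + 4)/(a - 3)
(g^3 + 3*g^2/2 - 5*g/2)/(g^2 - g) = g + 5/2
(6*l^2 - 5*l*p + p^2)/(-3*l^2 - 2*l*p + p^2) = (-2*l + p)/(l + p)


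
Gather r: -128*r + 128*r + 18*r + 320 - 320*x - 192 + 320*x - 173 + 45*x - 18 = 18*r + 45*x - 63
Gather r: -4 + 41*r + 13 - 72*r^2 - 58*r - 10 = -72*r^2 - 17*r - 1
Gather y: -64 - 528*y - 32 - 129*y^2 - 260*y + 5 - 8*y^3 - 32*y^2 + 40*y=-8*y^3 - 161*y^2 - 748*y - 91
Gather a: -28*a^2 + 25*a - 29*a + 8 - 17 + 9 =-28*a^2 - 4*a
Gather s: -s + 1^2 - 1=-s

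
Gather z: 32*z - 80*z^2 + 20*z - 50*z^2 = -130*z^2 + 52*z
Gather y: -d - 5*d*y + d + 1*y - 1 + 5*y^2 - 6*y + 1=5*y^2 + y*(-5*d - 5)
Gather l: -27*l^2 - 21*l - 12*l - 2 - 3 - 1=-27*l^2 - 33*l - 6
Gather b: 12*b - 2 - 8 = 12*b - 10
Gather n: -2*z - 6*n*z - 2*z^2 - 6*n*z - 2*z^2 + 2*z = -12*n*z - 4*z^2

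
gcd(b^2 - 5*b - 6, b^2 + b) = b + 1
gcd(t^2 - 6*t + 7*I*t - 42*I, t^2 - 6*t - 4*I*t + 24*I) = t - 6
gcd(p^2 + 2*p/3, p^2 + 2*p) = p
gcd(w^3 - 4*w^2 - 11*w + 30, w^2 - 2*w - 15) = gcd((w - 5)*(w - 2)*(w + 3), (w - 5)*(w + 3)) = w^2 - 2*w - 15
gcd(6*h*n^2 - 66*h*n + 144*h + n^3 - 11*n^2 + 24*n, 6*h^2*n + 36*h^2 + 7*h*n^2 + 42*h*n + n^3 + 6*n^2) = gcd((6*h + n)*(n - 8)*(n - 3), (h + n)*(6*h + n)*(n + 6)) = 6*h + n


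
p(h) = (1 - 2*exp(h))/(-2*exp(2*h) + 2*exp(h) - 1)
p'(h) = (1 - 2*exp(h))*(4*exp(2*h) - 2*exp(h))/(-2*exp(2*h) + 2*exp(h) - 1)^2 - 2*exp(h)/(-2*exp(2*h) + 2*exp(h) - 1) = 4*(1 - exp(h))*exp(2*h)/(4*exp(4*h) - 8*exp(3*h) + 8*exp(2*h) - 4*exp(h) + 1)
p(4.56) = 0.01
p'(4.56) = -0.01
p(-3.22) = -1.00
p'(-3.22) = 0.01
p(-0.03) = 1.00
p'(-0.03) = 0.13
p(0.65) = 0.63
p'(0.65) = -0.66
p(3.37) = 0.03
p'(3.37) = -0.04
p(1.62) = 0.22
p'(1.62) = -0.24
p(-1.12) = -0.62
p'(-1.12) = 0.91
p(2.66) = 0.07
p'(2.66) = -0.07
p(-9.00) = -1.00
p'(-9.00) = 0.00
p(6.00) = 0.00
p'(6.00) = 0.00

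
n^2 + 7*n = n*(n + 7)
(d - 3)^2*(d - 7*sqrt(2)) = d^3 - 7*sqrt(2)*d^2 - 6*d^2 + 9*d + 42*sqrt(2)*d - 63*sqrt(2)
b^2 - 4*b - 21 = (b - 7)*(b + 3)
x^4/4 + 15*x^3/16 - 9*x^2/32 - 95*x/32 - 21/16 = (x/2 + 1/4)*(x/2 + 1)*(x - 7/4)*(x + 3)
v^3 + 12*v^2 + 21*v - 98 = (v - 2)*(v + 7)^2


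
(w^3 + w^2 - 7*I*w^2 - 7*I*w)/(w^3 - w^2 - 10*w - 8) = w*(w - 7*I)/(w^2 - 2*w - 8)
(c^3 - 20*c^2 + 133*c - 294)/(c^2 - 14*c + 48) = (c^2 - 14*c + 49)/(c - 8)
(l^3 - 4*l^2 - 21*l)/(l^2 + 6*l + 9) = l*(l - 7)/(l + 3)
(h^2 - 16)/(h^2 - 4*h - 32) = (h - 4)/(h - 8)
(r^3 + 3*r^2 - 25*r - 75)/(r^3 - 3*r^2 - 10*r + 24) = (r^2 - 25)/(r^2 - 6*r + 8)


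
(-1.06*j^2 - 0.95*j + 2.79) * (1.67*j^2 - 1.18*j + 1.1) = -1.7702*j^4 - 0.3357*j^3 + 4.6143*j^2 - 4.3372*j + 3.069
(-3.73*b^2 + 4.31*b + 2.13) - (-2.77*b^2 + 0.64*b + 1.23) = -0.96*b^2 + 3.67*b + 0.9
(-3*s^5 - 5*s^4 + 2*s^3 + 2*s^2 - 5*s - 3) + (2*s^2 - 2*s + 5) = -3*s^5 - 5*s^4 + 2*s^3 + 4*s^2 - 7*s + 2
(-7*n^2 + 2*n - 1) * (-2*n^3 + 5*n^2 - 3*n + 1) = 14*n^5 - 39*n^4 + 33*n^3 - 18*n^2 + 5*n - 1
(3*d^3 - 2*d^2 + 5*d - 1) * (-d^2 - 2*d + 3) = -3*d^5 - 4*d^4 + 8*d^3 - 15*d^2 + 17*d - 3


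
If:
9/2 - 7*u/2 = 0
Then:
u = 9/7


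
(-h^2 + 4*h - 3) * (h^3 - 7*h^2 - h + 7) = -h^5 + 11*h^4 - 30*h^3 + 10*h^2 + 31*h - 21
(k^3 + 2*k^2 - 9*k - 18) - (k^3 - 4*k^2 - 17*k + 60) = 6*k^2 + 8*k - 78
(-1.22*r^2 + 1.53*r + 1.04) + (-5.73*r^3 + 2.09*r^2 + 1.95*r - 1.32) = -5.73*r^3 + 0.87*r^2 + 3.48*r - 0.28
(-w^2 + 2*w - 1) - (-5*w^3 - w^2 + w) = 5*w^3 + w - 1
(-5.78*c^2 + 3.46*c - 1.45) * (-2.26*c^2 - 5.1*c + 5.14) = 13.0628*c^4 + 21.6584*c^3 - 44.0782*c^2 + 25.1794*c - 7.453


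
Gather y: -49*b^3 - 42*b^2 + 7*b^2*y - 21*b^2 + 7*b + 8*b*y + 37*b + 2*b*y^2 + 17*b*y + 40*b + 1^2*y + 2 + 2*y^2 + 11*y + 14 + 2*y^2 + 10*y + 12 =-49*b^3 - 63*b^2 + 84*b + y^2*(2*b + 4) + y*(7*b^2 + 25*b + 22) + 28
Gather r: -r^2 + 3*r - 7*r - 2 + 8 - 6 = -r^2 - 4*r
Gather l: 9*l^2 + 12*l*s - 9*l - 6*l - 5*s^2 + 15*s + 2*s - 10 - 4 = 9*l^2 + l*(12*s - 15) - 5*s^2 + 17*s - 14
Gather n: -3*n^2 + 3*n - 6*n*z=-3*n^2 + n*(3 - 6*z)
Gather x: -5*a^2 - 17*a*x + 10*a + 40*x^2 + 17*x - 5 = -5*a^2 + 10*a + 40*x^2 + x*(17 - 17*a) - 5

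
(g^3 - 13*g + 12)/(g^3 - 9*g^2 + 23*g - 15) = (g + 4)/(g - 5)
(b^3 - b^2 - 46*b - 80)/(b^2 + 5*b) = b - 6 - 16/b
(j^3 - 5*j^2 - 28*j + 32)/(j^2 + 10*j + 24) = (j^2 - 9*j + 8)/(j + 6)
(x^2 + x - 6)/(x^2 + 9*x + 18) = (x - 2)/(x + 6)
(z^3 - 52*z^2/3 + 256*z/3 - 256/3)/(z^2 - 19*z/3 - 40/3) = (3*z^2 - 28*z + 32)/(3*z + 5)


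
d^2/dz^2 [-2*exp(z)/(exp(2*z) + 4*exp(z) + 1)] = 2*(-8*(exp(z) + 2)^2*exp(2*z) + 4*(2*exp(z) + 3)*(exp(2*z) + 4*exp(z) + 1)*exp(z) - (exp(2*z) + 4*exp(z) + 1)^2)*exp(z)/(exp(2*z) + 4*exp(z) + 1)^3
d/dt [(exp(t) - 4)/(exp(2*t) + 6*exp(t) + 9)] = (11 - exp(t))*exp(t)/(exp(3*t) + 9*exp(2*t) + 27*exp(t) + 27)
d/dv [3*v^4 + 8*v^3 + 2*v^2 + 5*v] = 12*v^3 + 24*v^2 + 4*v + 5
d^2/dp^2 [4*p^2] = 8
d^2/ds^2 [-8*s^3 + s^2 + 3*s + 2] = 2 - 48*s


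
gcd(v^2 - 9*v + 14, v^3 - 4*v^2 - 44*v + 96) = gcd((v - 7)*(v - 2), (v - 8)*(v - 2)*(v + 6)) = v - 2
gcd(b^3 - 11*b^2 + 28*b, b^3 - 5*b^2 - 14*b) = b^2 - 7*b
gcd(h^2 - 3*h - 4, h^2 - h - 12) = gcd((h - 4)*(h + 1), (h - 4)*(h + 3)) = h - 4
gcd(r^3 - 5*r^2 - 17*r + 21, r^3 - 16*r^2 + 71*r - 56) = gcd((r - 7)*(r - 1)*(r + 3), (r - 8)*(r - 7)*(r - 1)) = r^2 - 8*r + 7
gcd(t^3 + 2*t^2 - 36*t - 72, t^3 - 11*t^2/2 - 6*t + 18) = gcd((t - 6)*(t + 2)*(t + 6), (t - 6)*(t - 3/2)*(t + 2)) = t^2 - 4*t - 12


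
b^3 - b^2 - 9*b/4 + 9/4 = (b - 3/2)*(b - 1)*(b + 3/2)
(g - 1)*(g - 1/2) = g^2 - 3*g/2 + 1/2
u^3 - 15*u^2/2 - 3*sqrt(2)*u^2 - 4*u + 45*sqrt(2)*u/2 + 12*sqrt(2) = (u - 8)*(u + 1/2)*(u - 3*sqrt(2))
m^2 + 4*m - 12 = (m - 2)*(m + 6)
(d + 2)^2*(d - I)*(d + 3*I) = d^4 + 4*d^3 + 2*I*d^3 + 7*d^2 + 8*I*d^2 + 12*d + 8*I*d + 12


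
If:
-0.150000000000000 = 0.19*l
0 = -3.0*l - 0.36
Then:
No Solution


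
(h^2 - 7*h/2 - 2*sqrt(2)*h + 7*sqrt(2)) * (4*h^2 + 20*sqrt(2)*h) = 4*h^4 - 14*h^3 + 12*sqrt(2)*h^3 - 80*h^2 - 42*sqrt(2)*h^2 + 280*h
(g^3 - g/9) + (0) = g^3 - g/9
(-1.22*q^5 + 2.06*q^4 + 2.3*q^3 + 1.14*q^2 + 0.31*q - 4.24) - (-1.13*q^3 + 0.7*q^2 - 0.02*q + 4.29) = -1.22*q^5 + 2.06*q^4 + 3.43*q^3 + 0.44*q^2 + 0.33*q - 8.53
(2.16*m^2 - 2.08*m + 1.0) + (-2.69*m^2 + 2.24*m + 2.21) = -0.53*m^2 + 0.16*m + 3.21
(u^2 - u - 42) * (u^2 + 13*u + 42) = u^4 + 12*u^3 - 13*u^2 - 588*u - 1764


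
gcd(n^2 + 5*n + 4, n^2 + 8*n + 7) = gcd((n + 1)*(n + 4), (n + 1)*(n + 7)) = n + 1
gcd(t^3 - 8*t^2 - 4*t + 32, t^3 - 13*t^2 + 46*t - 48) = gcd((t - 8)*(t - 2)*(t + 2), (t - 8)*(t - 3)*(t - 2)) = t^2 - 10*t + 16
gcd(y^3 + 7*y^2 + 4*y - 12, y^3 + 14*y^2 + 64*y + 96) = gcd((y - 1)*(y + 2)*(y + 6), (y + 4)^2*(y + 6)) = y + 6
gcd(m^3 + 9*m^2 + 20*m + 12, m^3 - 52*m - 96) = m^2 + 8*m + 12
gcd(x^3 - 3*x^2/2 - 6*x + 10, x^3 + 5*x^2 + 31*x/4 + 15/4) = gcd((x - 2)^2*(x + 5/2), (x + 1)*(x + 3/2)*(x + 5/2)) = x + 5/2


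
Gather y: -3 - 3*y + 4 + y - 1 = -2*y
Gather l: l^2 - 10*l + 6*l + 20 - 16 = l^2 - 4*l + 4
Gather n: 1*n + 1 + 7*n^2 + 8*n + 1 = 7*n^2 + 9*n + 2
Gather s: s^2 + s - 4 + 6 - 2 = s^2 + s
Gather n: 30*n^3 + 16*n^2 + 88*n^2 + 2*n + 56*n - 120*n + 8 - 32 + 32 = 30*n^3 + 104*n^2 - 62*n + 8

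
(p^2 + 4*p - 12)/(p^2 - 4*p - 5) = (-p^2 - 4*p + 12)/(-p^2 + 4*p + 5)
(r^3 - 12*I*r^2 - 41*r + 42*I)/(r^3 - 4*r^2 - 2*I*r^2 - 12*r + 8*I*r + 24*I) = (r^2 - 10*I*r - 21)/(r^2 - 4*r - 12)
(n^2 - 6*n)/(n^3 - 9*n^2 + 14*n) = (n - 6)/(n^2 - 9*n + 14)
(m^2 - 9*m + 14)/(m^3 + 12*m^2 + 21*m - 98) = (m - 7)/(m^2 + 14*m + 49)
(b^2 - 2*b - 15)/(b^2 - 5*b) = (b + 3)/b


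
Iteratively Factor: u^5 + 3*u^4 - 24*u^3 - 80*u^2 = (u)*(u^4 + 3*u^3 - 24*u^2 - 80*u) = u*(u - 5)*(u^3 + 8*u^2 + 16*u) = u*(u - 5)*(u + 4)*(u^2 + 4*u) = u^2*(u - 5)*(u + 4)*(u + 4)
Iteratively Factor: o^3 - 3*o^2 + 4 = (o + 1)*(o^2 - 4*o + 4) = (o - 2)*(o + 1)*(o - 2)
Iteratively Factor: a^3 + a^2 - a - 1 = (a + 1)*(a^2 - 1) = (a + 1)^2*(a - 1)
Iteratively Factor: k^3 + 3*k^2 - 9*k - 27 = (k - 3)*(k^2 + 6*k + 9) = (k - 3)*(k + 3)*(k + 3)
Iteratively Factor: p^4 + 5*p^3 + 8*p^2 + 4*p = (p + 2)*(p^3 + 3*p^2 + 2*p) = (p + 1)*(p + 2)*(p^2 + 2*p) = p*(p + 1)*(p + 2)*(p + 2)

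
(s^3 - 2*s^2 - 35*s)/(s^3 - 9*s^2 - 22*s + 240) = s*(s - 7)/(s^2 - 14*s + 48)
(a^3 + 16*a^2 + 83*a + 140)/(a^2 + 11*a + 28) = a + 5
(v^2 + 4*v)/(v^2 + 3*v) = (v + 4)/(v + 3)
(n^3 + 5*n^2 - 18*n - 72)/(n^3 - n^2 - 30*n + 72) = (n + 3)/(n - 3)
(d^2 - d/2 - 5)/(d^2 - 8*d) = (d^2 - d/2 - 5)/(d*(d - 8))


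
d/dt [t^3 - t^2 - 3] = t*(3*t - 2)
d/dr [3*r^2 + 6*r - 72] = 6*r + 6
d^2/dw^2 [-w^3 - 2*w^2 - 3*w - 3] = -6*w - 4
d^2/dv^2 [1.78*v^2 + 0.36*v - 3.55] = 3.56000000000000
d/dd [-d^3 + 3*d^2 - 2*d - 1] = -3*d^2 + 6*d - 2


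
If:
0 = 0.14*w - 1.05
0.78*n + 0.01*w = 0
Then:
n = -0.10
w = 7.50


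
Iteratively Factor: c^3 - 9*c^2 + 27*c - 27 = (c - 3)*(c^2 - 6*c + 9) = (c - 3)^2*(c - 3)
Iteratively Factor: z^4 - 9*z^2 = (z)*(z^3 - 9*z) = z*(z - 3)*(z^2 + 3*z) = z^2*(z - 3)*(z + 3)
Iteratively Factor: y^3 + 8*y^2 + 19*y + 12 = (y + 4)*(y^2 + 4*y + 3) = (y + 1)*(y + 4)*(y + 3)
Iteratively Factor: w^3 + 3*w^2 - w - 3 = (w + 1)*(w^2 + 2*w - 3) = (w + 1)*(w + 3)*(w - 1)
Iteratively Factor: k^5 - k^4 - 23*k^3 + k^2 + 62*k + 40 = (k + 1)*(k^4 - 2*k^3 - 21*k^2 + 22*k + 40) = (k + 1)*(k + 4)*(k^3 - 6*k^2 + 3*k + 10) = (k - 5)*(k + 1)*(k + 4)*(k^2 - k - 2) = (k - 5)*(k - 2)*(k + 1)*(k + 4)*(k + 1)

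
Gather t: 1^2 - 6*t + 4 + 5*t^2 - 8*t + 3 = 5*t^2 - 14*t + 8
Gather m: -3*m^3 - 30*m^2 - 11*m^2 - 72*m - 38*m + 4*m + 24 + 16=-3*m^3 - 41*m^2 - 106*m + 40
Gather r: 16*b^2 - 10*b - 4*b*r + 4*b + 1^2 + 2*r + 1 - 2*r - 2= 16*b^2 - 4*b*r - 6*b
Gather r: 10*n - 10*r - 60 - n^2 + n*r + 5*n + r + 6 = -n^2 + 15*n + r*(n - 9) - 54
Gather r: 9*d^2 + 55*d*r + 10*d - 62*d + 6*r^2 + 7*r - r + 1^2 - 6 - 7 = 9*d^2 - 52*d + 6*r^2 + r*(55*d + 6) - 12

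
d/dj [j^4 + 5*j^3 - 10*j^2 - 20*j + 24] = 4*j^3 + 15*j^2 - 20*j - 20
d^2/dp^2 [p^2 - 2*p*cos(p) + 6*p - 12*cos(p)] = 2*p*cos(p) + 4*sin(p) + 12*cos(p) + 2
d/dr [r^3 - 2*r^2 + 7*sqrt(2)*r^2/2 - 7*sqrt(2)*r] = 3*r^2 - 4*r + 7*sqrt(2)*r - 7*sqrt(2)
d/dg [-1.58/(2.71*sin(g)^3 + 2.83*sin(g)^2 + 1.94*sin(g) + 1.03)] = (12.8454*sin(g)^2 + 8.9428*sin(g) + 3.0652)*cos(g)/(2.71*sin(g)^3 + 2.83*sin(g)^2 + 1.94*sin(g) + 1.03)^2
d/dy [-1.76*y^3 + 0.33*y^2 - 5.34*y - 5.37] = -5.28*y^2 + 0.66*y - 5.34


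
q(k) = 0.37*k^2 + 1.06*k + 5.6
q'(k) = 0.74*k + 1.06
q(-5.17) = 10.01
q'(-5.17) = -2.77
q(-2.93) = 5.67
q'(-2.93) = -1.11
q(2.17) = 9.64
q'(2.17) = 2.67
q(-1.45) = 4.84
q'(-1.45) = -0.01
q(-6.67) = 14.99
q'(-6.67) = -3.88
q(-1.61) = 4.85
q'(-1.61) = -0.13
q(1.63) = 8.31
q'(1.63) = 2.27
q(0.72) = 6.56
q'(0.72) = 1.59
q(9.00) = 45.11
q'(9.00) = 7.72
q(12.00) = 71.60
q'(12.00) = 9.94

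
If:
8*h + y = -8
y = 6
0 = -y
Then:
No Solution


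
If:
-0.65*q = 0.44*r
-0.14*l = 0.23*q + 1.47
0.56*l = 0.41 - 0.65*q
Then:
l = 27.77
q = -23.30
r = 34.41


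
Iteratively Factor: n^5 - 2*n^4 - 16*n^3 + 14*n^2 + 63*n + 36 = (n - 4)*(n^4 + 2*n^3 - 8*n^2 - 18*n - 9) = (n - 4)*(n + 3)*(n^3 - n^2 - 5*n - 3) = (n - 4)*(n + 1)*(n + 3)*(n^2 - 2*n - 3) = (n - 4)*(n - 3)*(n + 1)*(n + 3)*(n + 1)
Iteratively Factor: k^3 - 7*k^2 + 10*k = (k)*(k^2 - 7*k + 10) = k*(k - 5)*(k - 2)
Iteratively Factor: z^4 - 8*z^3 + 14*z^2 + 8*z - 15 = (z - 3)*(z^3 - 5*z^2 - z + 5) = (z - 5)*(z - 3)*(z^2 - 1) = (z - 5)*(z - 3)*(z - 1)*(z + 1)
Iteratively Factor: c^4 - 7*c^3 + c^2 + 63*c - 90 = (c - 5)*(c^3 - 2*c^2 - 9*c + 18) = (c - 5)*(c - 2)*(c^2 - 9) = (c - 5)*(c - 3)*(c - 2)*(c + 3)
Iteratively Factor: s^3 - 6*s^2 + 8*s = (s - 4)*(s^2 - 2*s) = s*(s - 4)*(s - 2)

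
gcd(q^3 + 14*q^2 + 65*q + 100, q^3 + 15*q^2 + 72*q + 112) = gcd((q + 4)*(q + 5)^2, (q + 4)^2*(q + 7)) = q + 4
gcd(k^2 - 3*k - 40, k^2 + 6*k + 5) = k + 5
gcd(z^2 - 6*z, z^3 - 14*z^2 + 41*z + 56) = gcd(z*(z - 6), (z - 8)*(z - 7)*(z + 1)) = 1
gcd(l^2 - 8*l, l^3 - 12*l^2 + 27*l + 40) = l - 8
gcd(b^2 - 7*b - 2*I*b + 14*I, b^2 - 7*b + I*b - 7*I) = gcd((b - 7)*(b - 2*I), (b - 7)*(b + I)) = b - 7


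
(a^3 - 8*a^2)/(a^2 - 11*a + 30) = a^2*(a - 8)/(a^2 - 11*a + 30)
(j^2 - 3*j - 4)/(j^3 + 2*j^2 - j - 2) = (j - 4)/(j^2 + j - 2)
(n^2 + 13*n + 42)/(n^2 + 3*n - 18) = (n + 7)/(n - 3)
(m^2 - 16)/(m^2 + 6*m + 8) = (m - 4)/(m + 2)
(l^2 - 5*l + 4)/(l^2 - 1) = (l - 4)/(l + 1)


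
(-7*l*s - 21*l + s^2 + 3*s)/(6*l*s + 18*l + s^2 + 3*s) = (-7*l + s)/(6*l + s)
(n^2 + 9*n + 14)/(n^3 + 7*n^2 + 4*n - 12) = (n + 7)/(n^2 + 5*n - 6)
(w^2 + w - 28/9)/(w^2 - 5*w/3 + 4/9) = (3*w + 7)/(3*w - 1)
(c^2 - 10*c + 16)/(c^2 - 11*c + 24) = (c - 2)/(c - 3)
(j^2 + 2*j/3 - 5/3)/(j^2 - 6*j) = (3*j^2 + 2*j - 5)/(3*j*(j - 6))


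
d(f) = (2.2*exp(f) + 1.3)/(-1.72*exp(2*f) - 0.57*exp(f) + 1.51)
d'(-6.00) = 0.00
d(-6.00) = 0.87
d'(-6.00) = 0.00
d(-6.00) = 0.87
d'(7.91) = 0.00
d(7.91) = -0.00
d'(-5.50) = 0.01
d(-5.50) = 0.87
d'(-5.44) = 0.01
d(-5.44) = 0.87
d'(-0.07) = 40.23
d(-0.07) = -6.49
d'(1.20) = 0.54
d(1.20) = -0.44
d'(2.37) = 0.13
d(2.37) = -0.12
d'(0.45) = 2.45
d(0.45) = -1.31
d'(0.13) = 8.53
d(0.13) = -2.78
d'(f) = (2.2*exp(f) + 1.3)*(3.44*exp(2*f) + 0.57*exp(f))/(-1.72*exp(2*f) - 0.57*exp(f) + 1.51)^2 + 2.2*exp(f)/(-1.72*exp(2*f) - 0.57*exp(f) + 1.51) = (3.784*exp(2*f) + 4.472*exp(f) + 4.063)*exp(f)/(2.9584*exp(4*f) + 1.9608*exp(3*f) - 4.8695*exp(2*f) - 1.7214*exp(f) + 2.2801)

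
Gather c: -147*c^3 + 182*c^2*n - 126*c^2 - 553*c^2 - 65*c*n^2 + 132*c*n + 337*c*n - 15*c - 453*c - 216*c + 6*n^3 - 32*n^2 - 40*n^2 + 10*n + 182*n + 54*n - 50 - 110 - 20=-147*c^3 + c^2*(182*n - 679) + c*(-65*n^2 + 469*n - 684) + 6*n^3 - 72*n^2 + 246*n - 180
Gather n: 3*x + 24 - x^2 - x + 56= -x^2 + 2*x + 80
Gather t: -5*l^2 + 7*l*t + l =-5*l^2 + 7*l*t + l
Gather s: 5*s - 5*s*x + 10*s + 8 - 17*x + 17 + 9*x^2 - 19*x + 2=s*(15 - 5*x) + 9*x^2 - 36*x + 27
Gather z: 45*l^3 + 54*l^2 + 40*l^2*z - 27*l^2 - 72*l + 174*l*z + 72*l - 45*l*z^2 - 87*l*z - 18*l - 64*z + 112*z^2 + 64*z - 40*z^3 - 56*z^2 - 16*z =45*l^3 + 27*l^2 - 18*l - 40*z^3 + z^2*(56 - 45*l) + z*(40*l^2 + 87*l - 16)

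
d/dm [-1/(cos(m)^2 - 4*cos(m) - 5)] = 2*(2 - cos(m))*sin(m)/(sin(m)^2 + 4*cos(m) + 4)^2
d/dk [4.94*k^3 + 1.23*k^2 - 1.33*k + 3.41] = 14.82*k^2 + 2.46*k - 1.33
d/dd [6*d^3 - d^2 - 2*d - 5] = 18*d^2 - 2*d - 2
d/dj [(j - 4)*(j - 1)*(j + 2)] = 3*j^2 - 6*j - 6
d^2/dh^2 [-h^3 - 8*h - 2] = -6*h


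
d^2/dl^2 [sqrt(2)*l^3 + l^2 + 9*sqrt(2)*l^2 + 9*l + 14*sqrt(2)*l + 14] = 6*sqrt(2)*l + 2 + 18*sqrt(2)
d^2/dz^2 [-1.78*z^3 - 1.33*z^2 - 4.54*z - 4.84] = -10.68*z - 2.66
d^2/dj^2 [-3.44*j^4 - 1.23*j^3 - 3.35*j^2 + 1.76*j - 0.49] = -41.28*j^2 - 7.38*j - 6.7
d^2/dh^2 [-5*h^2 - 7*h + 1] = -10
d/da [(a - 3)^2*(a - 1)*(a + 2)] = 4*a^3 - 15*a^2 + 2*a + 21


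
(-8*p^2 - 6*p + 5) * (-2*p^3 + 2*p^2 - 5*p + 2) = 16*p^5 - 4*p^4 + 18*p^3 + 24*p^2 - 37*p + 10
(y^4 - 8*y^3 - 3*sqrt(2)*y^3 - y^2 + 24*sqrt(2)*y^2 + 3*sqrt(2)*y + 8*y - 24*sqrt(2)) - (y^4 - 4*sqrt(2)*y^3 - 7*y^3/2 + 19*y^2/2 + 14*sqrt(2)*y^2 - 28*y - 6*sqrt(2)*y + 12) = -9*y^3/2 + sqrt(2)*y^3 - 21*y^2/2 + 10*sqrt(2)*y^2 + 9*sqrt(2)*y + 36*y - 24*sqrt(2) - 12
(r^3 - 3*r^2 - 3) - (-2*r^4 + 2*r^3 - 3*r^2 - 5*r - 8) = 2*r^4 - r^3 + 5*r + 5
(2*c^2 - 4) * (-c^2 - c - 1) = -2*c^4 - 2*c^3 + 2*c^2 + 4*c + 4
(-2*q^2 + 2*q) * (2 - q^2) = 2*q^4 - 2*q^3 - 4*q^2 + 4*q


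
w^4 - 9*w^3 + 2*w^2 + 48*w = w*(w - 8)*(w - 3)*(w + 2)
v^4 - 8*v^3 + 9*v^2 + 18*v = v*(v - 6)*(v - 3)*(v + 1)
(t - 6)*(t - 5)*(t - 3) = t^3 - 14*t^2 + 63*t - 90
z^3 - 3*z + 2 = (z - 1)^2*(z + 2)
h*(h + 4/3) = h^2 + 4*h/3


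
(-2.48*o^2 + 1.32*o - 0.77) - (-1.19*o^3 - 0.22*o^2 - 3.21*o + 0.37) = 1.19*o^3 - 2.26*o^2 + 4.53*o - 1.14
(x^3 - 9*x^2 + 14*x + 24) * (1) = x^3 - 9*x^2 + 14*x + 24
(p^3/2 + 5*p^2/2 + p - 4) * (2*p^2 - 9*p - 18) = p^5 + p^4/2 - 59*p^3/2 - 62*p^2 + 18*p + 72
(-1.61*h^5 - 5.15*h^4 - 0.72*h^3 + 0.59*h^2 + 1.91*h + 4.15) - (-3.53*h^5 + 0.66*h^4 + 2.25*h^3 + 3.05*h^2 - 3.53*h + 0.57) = 1.92*h^5 - 5.81*h^4 - 2.97*h^3 - 2.46*h^2 + 5.44*h + 3.58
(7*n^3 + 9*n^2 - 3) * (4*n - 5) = 28*n^4 + n^3 - 45*n^2 - 12*n + 15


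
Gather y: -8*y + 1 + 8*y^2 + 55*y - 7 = 8*y^2 + 47*y - 6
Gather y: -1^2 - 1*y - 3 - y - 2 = -2*y - 6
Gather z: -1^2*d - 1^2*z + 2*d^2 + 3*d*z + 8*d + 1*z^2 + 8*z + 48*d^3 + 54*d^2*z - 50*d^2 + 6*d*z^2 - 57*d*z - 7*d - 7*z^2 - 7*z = 48*d^3 - 48*d^2 + z^2*(6*d - 6) + z*(54*d^2 - 54*d)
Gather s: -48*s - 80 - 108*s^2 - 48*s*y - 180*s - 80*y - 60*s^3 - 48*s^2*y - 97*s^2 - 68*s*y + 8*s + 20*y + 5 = -60*s^3 + s^2*(-48*y - 205) + s*(-116*y - 220) - 60*y - 75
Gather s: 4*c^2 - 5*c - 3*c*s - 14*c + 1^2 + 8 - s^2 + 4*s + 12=4*c^2 - 19*c - s^2 + s*(4 - 3*c) + 21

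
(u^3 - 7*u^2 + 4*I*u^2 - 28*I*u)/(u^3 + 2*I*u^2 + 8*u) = (u - 7)/(u - 2*I)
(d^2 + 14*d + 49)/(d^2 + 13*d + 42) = (d + 7)/(d + 6)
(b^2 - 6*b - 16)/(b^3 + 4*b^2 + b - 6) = (b - 8)/(b^2 + 2*b - 3)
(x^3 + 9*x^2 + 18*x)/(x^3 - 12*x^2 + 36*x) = (x^2 + 9*x + 18)/(x^2 - 12*x + 36)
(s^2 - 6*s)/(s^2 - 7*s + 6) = s/(s - 1)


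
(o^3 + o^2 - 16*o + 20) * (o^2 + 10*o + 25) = o^5 + 11*o^4 + 19*o^3 - 115*o^2 - 200*o + 500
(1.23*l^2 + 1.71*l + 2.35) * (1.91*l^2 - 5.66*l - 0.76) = 2.3493*l^4 - 3.6957*l^3 - 6.1249*l^2 - 14.6006*l - 1.786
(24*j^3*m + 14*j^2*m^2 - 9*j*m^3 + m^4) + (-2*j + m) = 24*j^3*m + 14*j^2*m^2 - 9*j*m^3 - 2*j + m^4 + m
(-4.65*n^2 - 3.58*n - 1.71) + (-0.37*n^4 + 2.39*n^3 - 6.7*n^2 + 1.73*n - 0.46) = -0.37*n^4 + 2.39*n^3 - 11.35*n^2 - 1.85*n - 2.17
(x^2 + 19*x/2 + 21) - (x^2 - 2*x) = 23*x/2 + 21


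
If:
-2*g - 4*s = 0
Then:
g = -2*s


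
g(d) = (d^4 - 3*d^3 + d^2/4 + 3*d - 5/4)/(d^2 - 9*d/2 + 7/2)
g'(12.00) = 25.31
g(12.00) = 167.09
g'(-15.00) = -28.54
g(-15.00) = 205.27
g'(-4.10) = -6.93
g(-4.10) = 12.38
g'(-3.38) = -5.55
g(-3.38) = 7.89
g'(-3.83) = -6.41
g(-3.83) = 10.58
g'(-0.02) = 0.37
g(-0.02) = -0.36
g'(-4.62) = -7.94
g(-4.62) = 16.25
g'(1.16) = 1.35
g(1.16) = 0.82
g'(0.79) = 1.24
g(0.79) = 0.33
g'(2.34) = -3.85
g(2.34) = 0.85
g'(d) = (9/2 - 2*d)*(d^4 - 3*d^3 + d^2/4 + 3*d - 5/4)/(d^2 - 9*d/2 + 7/2)^2 + (4*d^3 - 9*d^2 + d/2 + 3)/(d^2 - 9*d/2 + 7/2)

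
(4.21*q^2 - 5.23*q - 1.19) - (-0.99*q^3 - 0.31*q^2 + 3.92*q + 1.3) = 0.99*q^3 + 4.52*q^2 - 9.15*q - 2.49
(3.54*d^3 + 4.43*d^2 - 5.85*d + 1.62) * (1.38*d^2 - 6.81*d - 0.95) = 4.8852*d^5 - 17.994*d^4 - 41.6043*d^3 + 37.8656*d^2 - 5.4747*d - 1.539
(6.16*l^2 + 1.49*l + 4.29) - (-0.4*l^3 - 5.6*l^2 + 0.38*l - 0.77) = 0.4*l^3 + 11.76*l^2 + 1.11*l + 5.06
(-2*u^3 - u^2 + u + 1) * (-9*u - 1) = 18*u^4 + 11*u^3 - 8*u^2 - 10*u - 1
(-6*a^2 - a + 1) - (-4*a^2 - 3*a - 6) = -2*a^2 + 2*a + 7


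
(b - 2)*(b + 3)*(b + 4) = b^3 + 5*b^2 - 2*b - 24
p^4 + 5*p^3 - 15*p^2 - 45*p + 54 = (p - 3)*(p - 1)*(p + 3)*(p + 6)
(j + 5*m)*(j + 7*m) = j^2 + 12*j*m + 35*m^2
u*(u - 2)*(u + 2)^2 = u^4 + 2*u^3 - 4*u^2 - 8*u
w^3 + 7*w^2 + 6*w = w*(w + 1)*(w + 6)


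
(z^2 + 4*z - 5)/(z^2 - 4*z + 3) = (z + 5)/(z - 3)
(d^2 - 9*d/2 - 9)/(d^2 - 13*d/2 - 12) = (d - 6)/(d - 8)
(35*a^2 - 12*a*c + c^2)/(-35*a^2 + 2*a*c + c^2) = (-7*a + c)/(7*a + c)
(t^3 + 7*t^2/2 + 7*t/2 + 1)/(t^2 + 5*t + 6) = (2*t^2 + 3*t + 1)/(2*(t + 3))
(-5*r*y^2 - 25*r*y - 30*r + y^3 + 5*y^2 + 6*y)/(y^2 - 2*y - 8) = (-5*r*y - 15*r + y^2 + 3*y)/(y - 4)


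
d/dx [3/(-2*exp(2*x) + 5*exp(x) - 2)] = (12*exp(x) - 15)*exp(x)/(2*exp(2*x) - 5*exp(x) + 2)^2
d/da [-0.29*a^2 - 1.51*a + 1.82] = -0.58*a - 1.51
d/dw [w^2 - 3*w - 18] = 2*w - 3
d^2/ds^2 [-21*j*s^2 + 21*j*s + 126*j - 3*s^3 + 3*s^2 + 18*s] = -42*j - 18*s + 6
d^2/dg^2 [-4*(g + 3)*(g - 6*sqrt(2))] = -8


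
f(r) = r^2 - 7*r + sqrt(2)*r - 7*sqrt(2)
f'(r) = 2*r - 7 + sqrt(2)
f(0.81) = -13.77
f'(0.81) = -3.97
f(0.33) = -11.63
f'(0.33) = -4.93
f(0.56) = -12.71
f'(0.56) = -4.47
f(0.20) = -10.98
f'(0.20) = -5.19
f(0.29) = -11.44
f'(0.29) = -5.01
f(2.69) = -17.69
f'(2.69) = -0.21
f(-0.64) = -5.91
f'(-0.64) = -6.87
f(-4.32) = 32.89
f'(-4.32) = -14.23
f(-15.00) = 298.89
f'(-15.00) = -35.59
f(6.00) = -7.41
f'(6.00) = 6.41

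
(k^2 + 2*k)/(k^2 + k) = (k + 2)/(k + 1)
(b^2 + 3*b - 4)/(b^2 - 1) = (b + 4)/(b + 1)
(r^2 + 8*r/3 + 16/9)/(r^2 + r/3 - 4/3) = (r + 4/3)/(r - 1)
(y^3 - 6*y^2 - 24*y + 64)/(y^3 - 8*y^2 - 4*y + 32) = (y + 4)/(y + 2)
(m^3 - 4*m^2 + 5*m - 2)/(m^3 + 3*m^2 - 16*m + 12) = (m - 1)/(m + 6)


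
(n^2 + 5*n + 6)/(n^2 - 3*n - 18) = (n + 2)/(n - 6)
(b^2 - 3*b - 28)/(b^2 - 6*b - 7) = (b + 4)/(b + 1)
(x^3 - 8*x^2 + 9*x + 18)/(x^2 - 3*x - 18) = (x^2 - 2*x - 3)/(x + 3)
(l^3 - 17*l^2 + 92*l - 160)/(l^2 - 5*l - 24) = (l^2 - 9*l + 20)/(l + 3)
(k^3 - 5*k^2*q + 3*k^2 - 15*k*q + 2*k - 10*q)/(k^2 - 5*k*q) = k + 3 + 2/k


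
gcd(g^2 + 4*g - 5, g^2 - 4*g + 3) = g - 1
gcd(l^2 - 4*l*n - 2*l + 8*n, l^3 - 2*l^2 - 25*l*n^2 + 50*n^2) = l - 2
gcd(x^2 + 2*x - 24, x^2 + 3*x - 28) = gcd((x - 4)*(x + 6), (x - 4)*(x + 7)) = x - 4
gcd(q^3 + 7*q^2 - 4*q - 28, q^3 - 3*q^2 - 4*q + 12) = q^2 - 4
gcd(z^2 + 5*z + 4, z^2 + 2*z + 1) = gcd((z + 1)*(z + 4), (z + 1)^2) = z + 1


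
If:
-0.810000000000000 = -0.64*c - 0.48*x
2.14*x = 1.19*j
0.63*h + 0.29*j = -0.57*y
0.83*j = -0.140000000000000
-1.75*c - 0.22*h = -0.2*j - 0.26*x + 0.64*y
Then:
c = 1.34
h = 5.03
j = -0.17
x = -0.09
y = -5.47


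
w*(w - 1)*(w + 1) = w^3 - w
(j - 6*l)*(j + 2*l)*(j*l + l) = j^3*l - 4*j^2*l^2 + j^2*l - 12*j*l^3 - 4*j*l^2 - 12*l^3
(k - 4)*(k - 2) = k^2 - 6*k + 8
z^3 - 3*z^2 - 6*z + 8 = (z - 4)*(z - 1)*(z + 2)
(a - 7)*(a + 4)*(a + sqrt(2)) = a^3 - 3*a^2 + sqrt(2)*a^2 - 28*a - 3*sqrt(2)*a - 28*sqrt(2)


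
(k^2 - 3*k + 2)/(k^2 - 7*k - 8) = (-k^2 + 3*k - 2)/(-k^2 + 7*k + 8)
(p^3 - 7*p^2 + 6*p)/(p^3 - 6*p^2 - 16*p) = (-p^2 + 7*p - 6)/(-p^2 + 6*p + 16)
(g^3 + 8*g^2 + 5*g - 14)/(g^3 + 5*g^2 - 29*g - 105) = (g^2 + g - 2)/(g^2 - 2*g - 15)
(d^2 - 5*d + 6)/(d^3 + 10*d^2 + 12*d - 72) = (d - 3)/(d^2 + 12*d + 36)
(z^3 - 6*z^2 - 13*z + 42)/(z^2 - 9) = (z^2 - 9*z + 14)/(z - 3)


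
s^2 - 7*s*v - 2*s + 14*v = (s - 2)*(s - 7*v)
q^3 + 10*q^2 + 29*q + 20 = (q + 1)*(q + 4)*(q + 5)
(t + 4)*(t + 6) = t^2 + 10*t + 24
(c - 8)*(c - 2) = c^2 - 10*c + 16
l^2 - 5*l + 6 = (l - 3)*(l - 2)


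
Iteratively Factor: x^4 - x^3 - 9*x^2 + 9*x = (x - 1)*(x^3 - 9*x) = (x - 1)*(x + 3)*(x^2 - 3*x) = (x - 3)*(x - 1)*(x + 3)*(x)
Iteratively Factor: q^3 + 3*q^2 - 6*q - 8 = (q + 4)*(q^2 - q - 2) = (q + 1)*(q + 4)*(q - 2)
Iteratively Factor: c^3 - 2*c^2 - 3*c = (c - 3)*(c^2 + c) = c*(c - 3)*(c + 1)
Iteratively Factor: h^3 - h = (h - 1)*(h^2 + h) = (h - 1)*(h + 1)*(h)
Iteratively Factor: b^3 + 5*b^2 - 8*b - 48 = (b + 4)*(b^2 + b - 12) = (b + 4)^2*(b - 3)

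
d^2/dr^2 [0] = 0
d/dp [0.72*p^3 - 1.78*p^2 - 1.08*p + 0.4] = 2.16*p^2 - 3.56*p - 1.08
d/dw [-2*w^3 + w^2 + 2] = 2*w*(1 - 3*w)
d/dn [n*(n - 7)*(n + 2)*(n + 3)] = 4*n^3 - 6*n^2 - 58*n - 42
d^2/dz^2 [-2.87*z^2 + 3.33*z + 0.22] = -5.74000000000000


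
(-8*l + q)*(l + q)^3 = -8*l^4 - 23*l^3*q - 21*l^2*q^2 - 5*l*q^3 + q^4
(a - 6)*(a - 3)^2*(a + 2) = a^4 - 10*a^3 + 21*a^2 + 36*a - 108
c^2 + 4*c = c*(c + 4)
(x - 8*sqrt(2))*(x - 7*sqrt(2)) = x^2 - 15*sqrt(2)*x + 112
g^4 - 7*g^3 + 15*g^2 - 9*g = g*(g - 3)^2*(g - 1)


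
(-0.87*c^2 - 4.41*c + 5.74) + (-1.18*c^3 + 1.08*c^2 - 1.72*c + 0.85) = -1.18*c^3 + 0.21*c^2 - 6.13*c + 6.59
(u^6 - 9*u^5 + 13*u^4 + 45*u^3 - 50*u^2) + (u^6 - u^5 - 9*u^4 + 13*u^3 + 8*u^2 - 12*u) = 2*u^6 - 10*u^5 + 4*u^4 + 58*u^3 - 42*u^2 - 12*u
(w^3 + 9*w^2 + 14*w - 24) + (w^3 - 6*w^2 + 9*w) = 2*w^3 + 3*w^2 + 23*w - 24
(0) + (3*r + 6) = 3*r + 6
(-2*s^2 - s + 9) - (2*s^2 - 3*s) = -4*s^2 + 2*s + 9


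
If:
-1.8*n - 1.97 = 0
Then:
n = -1.09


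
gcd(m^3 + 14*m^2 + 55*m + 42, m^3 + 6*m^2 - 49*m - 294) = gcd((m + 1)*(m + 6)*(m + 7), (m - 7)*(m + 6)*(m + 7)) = m^2 + 13*m + 42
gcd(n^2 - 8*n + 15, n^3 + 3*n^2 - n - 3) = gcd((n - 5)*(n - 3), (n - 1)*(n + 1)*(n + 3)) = 1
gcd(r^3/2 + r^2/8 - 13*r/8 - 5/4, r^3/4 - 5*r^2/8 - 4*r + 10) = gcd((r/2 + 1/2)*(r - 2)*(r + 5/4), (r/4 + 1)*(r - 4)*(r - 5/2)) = 1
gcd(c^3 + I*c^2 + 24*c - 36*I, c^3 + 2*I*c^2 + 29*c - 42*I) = c^2 - 5*I*c - 6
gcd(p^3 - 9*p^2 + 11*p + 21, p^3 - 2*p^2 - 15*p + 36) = p - 3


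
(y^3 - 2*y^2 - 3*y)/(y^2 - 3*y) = y + 1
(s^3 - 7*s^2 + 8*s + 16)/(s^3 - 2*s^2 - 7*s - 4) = (s - 4)/(s + 1)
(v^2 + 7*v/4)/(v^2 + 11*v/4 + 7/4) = v/(v + 1)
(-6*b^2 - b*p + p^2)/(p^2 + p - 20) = (-6*b^2 - b*p + p^2)/(p^2 + p - 20)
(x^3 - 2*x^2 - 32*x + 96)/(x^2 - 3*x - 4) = (x^2 + 2*x - 24)/(x + 1)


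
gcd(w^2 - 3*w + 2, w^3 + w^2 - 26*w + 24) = w - 1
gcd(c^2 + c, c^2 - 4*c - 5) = c + 1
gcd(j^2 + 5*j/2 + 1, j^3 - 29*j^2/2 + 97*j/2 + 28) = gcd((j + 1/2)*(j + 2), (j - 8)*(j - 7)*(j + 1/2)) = j + 1/2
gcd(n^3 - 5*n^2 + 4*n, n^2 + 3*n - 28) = n - 4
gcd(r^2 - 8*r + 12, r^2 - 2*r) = r - 2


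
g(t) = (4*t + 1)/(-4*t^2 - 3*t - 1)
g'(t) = (4*t + 1)*(8*t + 3)/(-4*t^2 - 3*t - 1)^2 + 4/(-4*t^2 - 3*t - 1)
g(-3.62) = 0.32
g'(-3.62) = 0.10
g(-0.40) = 1.36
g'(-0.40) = -8.47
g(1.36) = -0.52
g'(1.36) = 0.25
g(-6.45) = 0.17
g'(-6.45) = 0.03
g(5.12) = -0.18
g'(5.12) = 0.03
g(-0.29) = 0.34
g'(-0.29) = -9.08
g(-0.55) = 2.14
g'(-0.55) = -1.79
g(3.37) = -0.26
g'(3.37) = 0.06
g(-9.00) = 0.12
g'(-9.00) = 0.01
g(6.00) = -0.15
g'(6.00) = 0.02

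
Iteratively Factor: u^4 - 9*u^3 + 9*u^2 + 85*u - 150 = (u - 2)*(u^3 - 7*u^2 - 5*u + 75) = (u - 5)*(u - 2)*(u^2 - 2*u - 15) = (u - 5)^2*(u - 2)*(u + 3)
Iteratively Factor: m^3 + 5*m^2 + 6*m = (m)*(m^2 + 5*m + 6) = m*(m + 3)*(m + 2)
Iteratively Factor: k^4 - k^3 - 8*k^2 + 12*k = (k + 3)*(k^3 - 4*k^2 + 4*k) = k*(k + 3)*(k^2 - 4*k + 4) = k*(k - 2)*(k + 3)*(k - 2)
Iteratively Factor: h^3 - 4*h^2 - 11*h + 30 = (h + 3)*(h^2 - 7*h + 10) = (h - 5)*(h + 3)*(h - 2)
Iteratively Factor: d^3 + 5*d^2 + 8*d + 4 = (d + 1)*(d^2 + 4*d + 4) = (d + 1)*(d + 2)*(d + 2)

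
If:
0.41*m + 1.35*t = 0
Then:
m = -3.29268292682927*t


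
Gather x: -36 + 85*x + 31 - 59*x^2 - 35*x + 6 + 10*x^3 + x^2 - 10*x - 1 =10*x^3 - 58*x^2 + 40*x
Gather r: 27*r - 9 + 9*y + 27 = 27*r + 9*y + 18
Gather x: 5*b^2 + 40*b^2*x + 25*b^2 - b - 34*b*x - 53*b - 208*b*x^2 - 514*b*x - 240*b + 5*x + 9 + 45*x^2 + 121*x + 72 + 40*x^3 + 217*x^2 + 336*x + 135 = 30*b^2 - 294*b + 40*x^3 + x^2*(262 - 208*b) + x*(40*b^2 - 548*b + 462) + 216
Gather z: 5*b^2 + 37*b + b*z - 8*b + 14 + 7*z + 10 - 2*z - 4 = 5*b^2 + 29*b + z*(b + 5) + 20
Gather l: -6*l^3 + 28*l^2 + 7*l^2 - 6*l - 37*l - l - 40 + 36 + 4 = -6*l^3 + 35*l^2 - 44*l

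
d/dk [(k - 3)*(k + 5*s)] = 2*k + 5*s - 3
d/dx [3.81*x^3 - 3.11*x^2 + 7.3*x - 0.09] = 11.43*x^2 - 6.22*x + 7.3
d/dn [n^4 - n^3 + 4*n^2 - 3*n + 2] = 4*n^3 - 3*n^2 + 8*n - 3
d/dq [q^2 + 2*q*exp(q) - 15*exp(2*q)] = 2*q*exp(q) + 2*q - 30*exp(2*q) + 2*exp(q)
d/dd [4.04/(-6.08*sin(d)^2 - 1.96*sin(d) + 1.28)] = (49.1264*sin(d) + 7.9184)*cos(d)/(6.08*sin(d)^2 + 1.96*sin(d) - 1.28)^2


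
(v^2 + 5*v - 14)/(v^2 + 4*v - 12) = (v + 7)/(v + 6)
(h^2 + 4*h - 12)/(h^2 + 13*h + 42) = (h - 2)/(h + 7)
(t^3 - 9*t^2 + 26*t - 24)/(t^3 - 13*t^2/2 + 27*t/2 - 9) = 2*(t - 4)/(2*t - 3)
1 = 1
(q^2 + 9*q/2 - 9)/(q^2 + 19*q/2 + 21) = (2*q - 3)/(2*q + 7)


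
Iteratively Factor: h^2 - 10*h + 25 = (h - 5)*(h - 5)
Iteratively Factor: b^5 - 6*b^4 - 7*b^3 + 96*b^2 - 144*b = (b + 4)*(b^4 - 10*b^3 + 33*b^2 - 36*b) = b*(b + 4)*(b^3 - 10*b^2 + 33*b - 36) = b*(b - 3)*(b + 4)*(b^2 - 7*b + 12) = b*(b - 4)*(b - 3)*(b + 4)*(b - 3)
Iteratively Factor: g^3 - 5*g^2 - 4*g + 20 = (g - 2)*(g^2 - 3*g - 10) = (g - 2)*(g + 2)*(g - 5)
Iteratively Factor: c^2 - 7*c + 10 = (c - 2)*(c - 5)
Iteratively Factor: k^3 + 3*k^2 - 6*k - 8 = (k + 4)*(k^2 - k - 2) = (k - 2)*(k + 4)*(k + 1)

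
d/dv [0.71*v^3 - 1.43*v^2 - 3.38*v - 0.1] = 2.13*v^2 - 2.86*v - 3.38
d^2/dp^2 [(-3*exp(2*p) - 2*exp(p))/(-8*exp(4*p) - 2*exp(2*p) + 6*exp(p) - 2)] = (48*exp(7*p) + 120*exp(6*p) + 96*exp(5*p) + 187*exp(4*p) + 145*exp(3*p) + 57*exp(2*p) + 26*exp(p) + 2)*exp(p)/(2*(16*exp(10*p) + 16*exp(9*p) + 24*exp(8*p) - 16*exp(7*p) - 7*exp(6*p) - 21*exp(5*p) + 14*exp(4*p) - exp(3*p) + 6*exp(2*p) - 5*exp(p) + 1))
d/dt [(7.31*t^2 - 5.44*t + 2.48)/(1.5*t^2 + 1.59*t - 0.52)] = (19.7829*t^2 - 15.0424*t - 1.1144)/(2.25*t^4 + 4.77*t^3 + 0.9681*t^2 - 1.6536*t + 0.2704)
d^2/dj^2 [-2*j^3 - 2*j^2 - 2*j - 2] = -12*j - 4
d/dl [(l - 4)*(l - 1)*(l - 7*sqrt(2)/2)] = 3*l^2 - 10*l - 7*sqrt(2)*l + 4 + 35*sqrt(2)/2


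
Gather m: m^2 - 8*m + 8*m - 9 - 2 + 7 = m^2 - 4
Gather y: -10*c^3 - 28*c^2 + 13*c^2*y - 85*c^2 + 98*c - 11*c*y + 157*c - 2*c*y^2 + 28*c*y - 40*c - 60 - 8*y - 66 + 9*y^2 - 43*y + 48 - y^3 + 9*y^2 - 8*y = -10*c^3 - 113*c^2 + 215*c - y^3 + y^2*(18 - 2*c) + y*(13*c^2 + 17*c - 59) - 78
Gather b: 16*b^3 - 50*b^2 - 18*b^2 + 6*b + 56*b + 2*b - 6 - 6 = 16*b^3 - 68*b^2 + 64*b - 12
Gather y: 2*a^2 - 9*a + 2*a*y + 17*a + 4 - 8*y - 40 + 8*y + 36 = 2*a^2 + 2*a*y + 8*a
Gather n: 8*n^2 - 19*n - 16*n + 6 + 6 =8*n^2 - 35*n + 12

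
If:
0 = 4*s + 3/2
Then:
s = -3/8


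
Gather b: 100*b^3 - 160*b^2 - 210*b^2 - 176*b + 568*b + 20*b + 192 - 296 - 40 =100*b^3 - 370*b^2 + 412*b - 144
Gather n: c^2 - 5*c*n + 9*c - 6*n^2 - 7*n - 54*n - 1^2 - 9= c^2 + 9*c - 6*n^2 + n*(-5*c - 61) - 10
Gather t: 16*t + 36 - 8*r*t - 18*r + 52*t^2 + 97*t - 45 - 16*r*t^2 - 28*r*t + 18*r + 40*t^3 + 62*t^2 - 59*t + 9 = 40*t^3 + t^2*(114 - 16*r) + t*(54 - 36*r)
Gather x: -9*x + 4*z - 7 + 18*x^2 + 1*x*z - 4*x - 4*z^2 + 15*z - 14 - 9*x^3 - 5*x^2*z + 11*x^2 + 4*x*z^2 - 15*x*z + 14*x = -9*x^3 + x^2*(29 - 5*z) + x*(4*z^2 - 14*z + 1) - 4*z^2 + 19*z - 21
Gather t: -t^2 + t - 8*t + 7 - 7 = -t^2 - 7*t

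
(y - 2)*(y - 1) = y^2 - 3*y + 2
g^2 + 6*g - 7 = (g - 1)*(g + 7)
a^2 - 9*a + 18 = (a - 6)*(a - 3)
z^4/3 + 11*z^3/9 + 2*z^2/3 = z^2*(z/3 + 1)*(z + 2/3)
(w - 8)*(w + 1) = w^2 - 7*w - 8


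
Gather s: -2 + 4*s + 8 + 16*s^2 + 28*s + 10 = 16*s^2 + 32*s + 16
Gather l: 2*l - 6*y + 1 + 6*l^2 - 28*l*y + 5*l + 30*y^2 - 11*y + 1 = 6*l^2 + l*(7 - 28*y) + 30*y^2 - 17*y + 2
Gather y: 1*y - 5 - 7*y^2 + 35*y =-7*y^2 + 36*y - 5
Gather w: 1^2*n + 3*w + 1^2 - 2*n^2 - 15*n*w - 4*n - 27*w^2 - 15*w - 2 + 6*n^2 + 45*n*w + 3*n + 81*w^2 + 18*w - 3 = 4*n^2 + 54*w^2 + w*(30*n + 6) - 4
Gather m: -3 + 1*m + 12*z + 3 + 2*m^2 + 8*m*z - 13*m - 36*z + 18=2*m^2 + m*(8*z - 12) - 24*z + 18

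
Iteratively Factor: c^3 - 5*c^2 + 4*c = (c - 1)*(c^2 - 4*c) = (c - 4)*(c - 1)*(c)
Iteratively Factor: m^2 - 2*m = (m)*(m - 2)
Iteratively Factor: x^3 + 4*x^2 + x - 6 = (x - 1)*(x^2 + 5*x + 6) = (x - 1)*(x + 2)*(x + 3)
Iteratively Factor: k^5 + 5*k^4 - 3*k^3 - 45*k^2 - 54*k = (k + 3)*(k^4 + 2*k^3 - 9*k^2 - 18*k) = (k + 2)*(k + 3)*(k^3 - 9*k) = (k - 3)*(k + 2)*(k + 3)*(k^2 + 3*k) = k*(k - 3)*(k + 2)*(k + 3)*(k + 3)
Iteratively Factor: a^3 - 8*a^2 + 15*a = (a - 3)*(a^2 - 5*a) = (a - 5)*(a - 3)*(a)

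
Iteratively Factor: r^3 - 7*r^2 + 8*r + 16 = (r - 4)*(r^2 - 3*r - 4) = (r - 4)^2*(r + 1)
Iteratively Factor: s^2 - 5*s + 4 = (s - 4)*(s - 1)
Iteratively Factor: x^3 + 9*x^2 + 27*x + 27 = (x + 3)*(x^2 + 6*x + 9) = (x + 3)^2*(x + 3)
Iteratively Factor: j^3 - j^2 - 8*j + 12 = (j - 2)*(j^2 + j - 6) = (j - 2)^2*(j + 3)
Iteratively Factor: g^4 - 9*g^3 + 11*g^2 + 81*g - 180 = (g + 3)*(g^3 - 12*g^2 + 47*g - 60) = (g - 5)*(g + 3)*(g^2 - 7*g + 12) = (g - 5)*(g - 4)*(g + 3)*(g - 3)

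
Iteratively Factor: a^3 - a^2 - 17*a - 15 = (a + 3)*(a^2 - 4*a - 5) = (a + 1)*(a + 3)*(a - 5)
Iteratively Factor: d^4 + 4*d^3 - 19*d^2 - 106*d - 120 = (d + 2)*(d^3 + 2*d^2 - 23*d - 60) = (d + 2)*(d + 4)*(d^2 - 2*d - 15) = (d + 2)*(d + 3)*(d + 4)*(d - 5)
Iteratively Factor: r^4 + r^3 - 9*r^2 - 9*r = (r + 1)*(r^3 - 9*r) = (r - 3)*(r + 1)*(r^2 + 3*r) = r*(r - 3)*(r + 1)*(r + 3)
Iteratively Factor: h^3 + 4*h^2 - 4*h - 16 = (h + 4)*(h^2 - 4) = (h - 2)*(h + 4)*(h + 2)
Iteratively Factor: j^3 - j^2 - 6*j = (j + 2)*(j^2 - 3*j) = (j - 3)*(j + 2)*(j)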